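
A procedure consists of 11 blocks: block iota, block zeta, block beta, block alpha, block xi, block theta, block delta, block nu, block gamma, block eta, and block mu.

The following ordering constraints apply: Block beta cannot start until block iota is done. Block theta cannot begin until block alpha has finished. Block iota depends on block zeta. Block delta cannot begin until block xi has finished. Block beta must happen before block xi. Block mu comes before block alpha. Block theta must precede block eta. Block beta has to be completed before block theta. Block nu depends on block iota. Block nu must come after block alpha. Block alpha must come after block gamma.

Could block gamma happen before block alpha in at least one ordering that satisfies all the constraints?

The constraints force block gamma before block alpha, so yes — every valid ordering has block gamma earlier.

Yes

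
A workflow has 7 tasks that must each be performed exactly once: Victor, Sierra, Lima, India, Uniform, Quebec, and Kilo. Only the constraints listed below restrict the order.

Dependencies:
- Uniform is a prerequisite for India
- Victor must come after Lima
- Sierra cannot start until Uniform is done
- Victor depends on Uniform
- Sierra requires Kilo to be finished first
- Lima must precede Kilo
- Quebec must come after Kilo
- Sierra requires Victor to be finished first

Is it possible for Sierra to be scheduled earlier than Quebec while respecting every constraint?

No chain of constraints runs from Quebec to Sierra, so Quebec is not required to come first.
That means at least one valid schedule has Sierra before Quebec.

Yes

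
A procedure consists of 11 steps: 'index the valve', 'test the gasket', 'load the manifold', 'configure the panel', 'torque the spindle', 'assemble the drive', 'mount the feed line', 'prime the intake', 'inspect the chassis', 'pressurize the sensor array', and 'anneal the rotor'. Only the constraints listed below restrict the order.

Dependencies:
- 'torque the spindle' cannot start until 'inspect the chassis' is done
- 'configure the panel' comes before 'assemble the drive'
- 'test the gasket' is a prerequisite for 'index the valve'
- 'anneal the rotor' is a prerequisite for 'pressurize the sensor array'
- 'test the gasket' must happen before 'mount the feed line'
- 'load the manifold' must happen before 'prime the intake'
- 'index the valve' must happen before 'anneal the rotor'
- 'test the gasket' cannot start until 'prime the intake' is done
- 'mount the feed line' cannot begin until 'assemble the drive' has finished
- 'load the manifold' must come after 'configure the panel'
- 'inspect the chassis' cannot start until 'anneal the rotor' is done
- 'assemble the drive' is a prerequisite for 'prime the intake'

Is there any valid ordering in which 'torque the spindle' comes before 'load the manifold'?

Following 'load the manifold' → 'prime the intake' → 'test the gasket' → 'index the valve' → 'anneal the rotor' → 'inspect the chassis' → 'torque the spindle', 'load the manifold' must precede 'torque the spindle' in every valid ordering.
So no valid ordering can have 'torque the spindle' before 'load the manifold'.

No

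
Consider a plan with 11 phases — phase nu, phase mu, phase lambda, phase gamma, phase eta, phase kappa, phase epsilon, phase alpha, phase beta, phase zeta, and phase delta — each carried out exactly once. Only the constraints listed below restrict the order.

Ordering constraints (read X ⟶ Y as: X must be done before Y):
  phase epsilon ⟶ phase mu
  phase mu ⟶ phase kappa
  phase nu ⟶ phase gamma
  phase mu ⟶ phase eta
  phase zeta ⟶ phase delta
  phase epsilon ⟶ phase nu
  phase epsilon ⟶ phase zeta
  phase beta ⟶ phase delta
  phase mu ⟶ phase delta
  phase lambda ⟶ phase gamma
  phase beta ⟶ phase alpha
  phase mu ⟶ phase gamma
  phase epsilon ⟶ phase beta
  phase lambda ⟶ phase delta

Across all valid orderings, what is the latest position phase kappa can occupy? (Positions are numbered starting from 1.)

11

Phase kappa has no required successors, so nothing stops it from going last (position 11).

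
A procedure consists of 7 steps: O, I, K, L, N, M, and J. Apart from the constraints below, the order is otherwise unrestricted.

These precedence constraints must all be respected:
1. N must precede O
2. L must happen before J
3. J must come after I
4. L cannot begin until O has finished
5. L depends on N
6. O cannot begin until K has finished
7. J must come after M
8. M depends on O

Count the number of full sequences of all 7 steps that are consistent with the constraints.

24

The steps with no prerequisites are I, K, N; any of them can be placed first.
Counting all ways to extend the partial order to a total order gives 24.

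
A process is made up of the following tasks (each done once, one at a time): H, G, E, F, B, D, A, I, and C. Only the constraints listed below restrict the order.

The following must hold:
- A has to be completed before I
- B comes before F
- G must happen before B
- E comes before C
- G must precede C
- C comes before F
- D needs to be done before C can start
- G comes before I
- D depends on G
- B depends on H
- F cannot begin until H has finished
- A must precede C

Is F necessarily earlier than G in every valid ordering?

No

There is a chain G → C → F, which puts G before F.
So F never precedes G.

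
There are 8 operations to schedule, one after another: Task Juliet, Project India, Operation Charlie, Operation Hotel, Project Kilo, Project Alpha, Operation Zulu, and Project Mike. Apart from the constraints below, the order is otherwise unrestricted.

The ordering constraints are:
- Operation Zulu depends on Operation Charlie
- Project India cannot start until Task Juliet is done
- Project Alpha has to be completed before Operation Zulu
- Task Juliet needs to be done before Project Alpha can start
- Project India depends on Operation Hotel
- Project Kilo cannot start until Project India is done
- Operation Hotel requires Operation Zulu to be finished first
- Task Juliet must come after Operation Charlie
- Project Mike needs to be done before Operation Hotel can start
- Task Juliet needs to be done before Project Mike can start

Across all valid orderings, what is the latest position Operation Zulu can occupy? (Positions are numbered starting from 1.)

The operations that are forced after Operation Zulu, directly or by a chain of constraints, are Project India, Operation Hotel, Project Kilo. That's 3 operations.
With 3 mandatory successors out of 8 operations total, the latest slot for Operation Zulu is 8−3 = 5, and it's reachable by doing all non-successors before Operation Zulu.

5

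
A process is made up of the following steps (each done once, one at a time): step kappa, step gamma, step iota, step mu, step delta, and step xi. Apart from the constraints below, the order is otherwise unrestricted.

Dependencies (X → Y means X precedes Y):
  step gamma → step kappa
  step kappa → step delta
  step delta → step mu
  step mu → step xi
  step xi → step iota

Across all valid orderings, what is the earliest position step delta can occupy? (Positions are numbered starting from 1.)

Working backwards through the constraints from step delta, its full set of required predecessors is step kappa, step gamma — 2 of them.
With 2 mandatory predecessors, the earliest step delta can sit is position 2+1 = 3, and placing just those 2 first achieves it.

3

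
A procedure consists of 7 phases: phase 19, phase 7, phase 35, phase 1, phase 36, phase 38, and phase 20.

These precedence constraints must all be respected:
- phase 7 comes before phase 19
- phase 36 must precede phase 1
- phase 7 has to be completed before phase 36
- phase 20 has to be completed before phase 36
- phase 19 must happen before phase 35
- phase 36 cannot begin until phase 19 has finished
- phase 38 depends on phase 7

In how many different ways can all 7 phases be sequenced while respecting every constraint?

57

2 phases have no prerequisites (phase 7, phase 20), so any of them could come first.
Counting all ways to extend the partial order to a total order gives 57.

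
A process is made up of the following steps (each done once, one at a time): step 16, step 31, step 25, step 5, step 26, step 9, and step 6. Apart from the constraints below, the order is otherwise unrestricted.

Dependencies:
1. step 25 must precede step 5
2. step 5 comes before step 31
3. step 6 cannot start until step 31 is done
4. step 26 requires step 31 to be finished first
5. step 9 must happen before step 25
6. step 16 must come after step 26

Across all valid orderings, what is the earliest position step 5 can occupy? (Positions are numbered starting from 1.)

Every step that must precede step 5 has to come before it. Tracing all chains that end at step 5, those steps are: step 25, step 9 — 2 in total.
So at minimum 2 steps come before step 5, putting step 5 no earlier than position 3. That position is achievable by scheduling exactly those predecessors first.

3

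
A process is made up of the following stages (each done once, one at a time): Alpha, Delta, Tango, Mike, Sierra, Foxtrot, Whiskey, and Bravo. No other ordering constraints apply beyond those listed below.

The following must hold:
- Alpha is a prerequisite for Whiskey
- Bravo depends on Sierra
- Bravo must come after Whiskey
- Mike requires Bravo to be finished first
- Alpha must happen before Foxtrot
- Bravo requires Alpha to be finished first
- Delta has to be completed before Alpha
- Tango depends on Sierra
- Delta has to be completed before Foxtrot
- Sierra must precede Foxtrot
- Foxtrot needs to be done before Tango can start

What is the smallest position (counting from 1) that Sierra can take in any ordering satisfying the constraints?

Sierra has no prerequisites at all, so it can go in position 1.

1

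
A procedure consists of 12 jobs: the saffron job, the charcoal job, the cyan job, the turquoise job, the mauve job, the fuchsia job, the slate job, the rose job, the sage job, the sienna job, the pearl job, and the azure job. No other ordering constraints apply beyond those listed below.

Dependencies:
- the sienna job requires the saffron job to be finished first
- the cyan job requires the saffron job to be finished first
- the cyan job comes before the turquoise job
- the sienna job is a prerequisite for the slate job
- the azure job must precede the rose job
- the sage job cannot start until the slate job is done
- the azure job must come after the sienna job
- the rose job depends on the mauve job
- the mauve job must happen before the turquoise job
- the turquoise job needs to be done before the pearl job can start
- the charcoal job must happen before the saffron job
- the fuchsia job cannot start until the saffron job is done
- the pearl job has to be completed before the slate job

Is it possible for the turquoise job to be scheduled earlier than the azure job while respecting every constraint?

Yes

Nothing in the constraints forces the azure job before the turquoise job — there is no chain from the azure job to the turquoise job.
So a valid ordering placing the turquoise job earlier than the azure job exists.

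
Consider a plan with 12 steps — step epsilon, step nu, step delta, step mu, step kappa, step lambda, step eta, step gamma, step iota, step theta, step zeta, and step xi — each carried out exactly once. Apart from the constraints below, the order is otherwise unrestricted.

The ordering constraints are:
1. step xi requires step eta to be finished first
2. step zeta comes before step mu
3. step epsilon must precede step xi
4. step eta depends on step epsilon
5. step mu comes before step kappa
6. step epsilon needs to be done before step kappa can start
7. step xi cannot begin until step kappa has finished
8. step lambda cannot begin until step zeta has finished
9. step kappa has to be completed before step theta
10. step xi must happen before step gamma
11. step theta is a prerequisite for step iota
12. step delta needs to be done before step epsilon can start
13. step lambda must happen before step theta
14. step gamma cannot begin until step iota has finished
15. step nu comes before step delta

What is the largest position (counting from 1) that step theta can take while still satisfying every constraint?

Every step that must follow step theta has to come after it. Tracing all chains starting from step theta, those steps are: step gamma, step iota — 2 in total.
With 2 mandatory successors out of 12 steps total, the latest slot for step theta is 12−2 = 10, and it's reachable by doing all non-successors before step theta.

10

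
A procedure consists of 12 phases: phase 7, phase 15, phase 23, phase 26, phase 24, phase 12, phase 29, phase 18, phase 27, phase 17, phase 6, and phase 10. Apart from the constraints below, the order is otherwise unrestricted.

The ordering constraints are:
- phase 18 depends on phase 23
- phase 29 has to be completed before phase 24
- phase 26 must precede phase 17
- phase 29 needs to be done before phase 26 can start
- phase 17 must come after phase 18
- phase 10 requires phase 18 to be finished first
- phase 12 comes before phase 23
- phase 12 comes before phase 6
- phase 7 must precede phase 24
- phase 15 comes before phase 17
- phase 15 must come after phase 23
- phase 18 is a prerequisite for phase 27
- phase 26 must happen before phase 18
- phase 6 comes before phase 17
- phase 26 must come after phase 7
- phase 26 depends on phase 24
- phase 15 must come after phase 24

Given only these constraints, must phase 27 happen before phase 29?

The constraints actually force phase 29 before phase 27 (via phase 29 → phase 26 → phase 18 → phase 27), not the other way around.
So phase 27 never precedes phase 29.

No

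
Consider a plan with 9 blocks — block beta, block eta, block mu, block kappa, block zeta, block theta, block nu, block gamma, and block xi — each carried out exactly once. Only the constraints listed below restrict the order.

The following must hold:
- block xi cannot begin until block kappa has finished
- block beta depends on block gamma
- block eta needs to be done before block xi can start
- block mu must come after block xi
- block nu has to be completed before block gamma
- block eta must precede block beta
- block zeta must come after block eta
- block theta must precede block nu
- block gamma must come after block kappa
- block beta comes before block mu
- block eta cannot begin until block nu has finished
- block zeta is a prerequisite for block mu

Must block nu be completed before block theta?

No

There is a chain block theta → block nu, which puts block theta before block nu.
So block nu never precedes block theta.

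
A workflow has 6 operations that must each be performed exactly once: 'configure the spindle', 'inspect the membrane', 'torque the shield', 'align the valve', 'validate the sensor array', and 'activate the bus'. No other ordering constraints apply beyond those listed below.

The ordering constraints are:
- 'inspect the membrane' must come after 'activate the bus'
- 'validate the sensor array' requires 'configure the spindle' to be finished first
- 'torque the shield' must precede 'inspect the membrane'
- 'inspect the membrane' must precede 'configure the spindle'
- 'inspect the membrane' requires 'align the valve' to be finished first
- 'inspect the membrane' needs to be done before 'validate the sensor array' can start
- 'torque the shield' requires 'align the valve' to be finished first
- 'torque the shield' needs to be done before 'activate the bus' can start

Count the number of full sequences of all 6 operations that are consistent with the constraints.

1

'align the valve' is the only operation with nothing required before it, so every ordering starts there.
Every operation is then forced in turn, so only 1 complete ordering is consistent with the constraints.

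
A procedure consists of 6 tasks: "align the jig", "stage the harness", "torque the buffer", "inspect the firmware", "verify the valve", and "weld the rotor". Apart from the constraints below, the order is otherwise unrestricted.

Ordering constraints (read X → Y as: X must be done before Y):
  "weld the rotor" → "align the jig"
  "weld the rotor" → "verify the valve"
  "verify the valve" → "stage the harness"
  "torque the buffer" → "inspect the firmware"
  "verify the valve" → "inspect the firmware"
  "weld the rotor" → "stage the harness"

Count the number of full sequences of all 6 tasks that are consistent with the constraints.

The tasks with no prerequisites are "torque the buffer", "weld the rotor"; any of them can be placed first.
Enumerating by repeatedly choosing an available task (one whose prerequisites are all placed) gives 33 distinct complete orderings.

33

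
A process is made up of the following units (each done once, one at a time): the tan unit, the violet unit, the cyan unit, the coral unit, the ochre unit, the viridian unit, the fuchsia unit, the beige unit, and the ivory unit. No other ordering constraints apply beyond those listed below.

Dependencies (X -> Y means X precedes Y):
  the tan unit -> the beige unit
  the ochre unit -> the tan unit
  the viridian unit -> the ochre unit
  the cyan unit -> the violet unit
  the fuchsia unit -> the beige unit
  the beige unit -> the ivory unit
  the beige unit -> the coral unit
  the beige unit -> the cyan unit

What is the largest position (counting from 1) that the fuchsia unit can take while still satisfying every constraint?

4

Every unit that must follow the fuchsia unit has to come after it. Tracing all chains starting from the fuchsia unit, those units are: the violet unit, the cyan unit, the coral unit, the beige unit, the ivory unit — 5 in total.
With 5 mandatory successors out of 9 units total, the latest slot for the fuchsia unit is 9−5 = 4, and it's reachable by doing all non-successors before the fuchsia unit.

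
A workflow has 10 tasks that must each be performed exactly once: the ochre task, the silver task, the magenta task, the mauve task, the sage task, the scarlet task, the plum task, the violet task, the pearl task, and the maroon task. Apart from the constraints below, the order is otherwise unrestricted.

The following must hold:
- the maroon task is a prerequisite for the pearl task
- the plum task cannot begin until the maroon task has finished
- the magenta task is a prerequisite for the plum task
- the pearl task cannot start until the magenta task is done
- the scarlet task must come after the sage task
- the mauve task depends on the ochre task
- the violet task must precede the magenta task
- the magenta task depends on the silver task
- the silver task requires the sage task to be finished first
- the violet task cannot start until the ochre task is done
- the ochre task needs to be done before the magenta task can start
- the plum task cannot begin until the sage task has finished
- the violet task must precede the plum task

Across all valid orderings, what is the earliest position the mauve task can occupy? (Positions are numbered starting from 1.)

2

The only task forced before the mauve task (directly or transitively) is the ochre task.
So at minimum 1 task comes before the mauve task, putting the mauve task no earlier than position 2. That position is achievable by scheduling exactly that predecessor first.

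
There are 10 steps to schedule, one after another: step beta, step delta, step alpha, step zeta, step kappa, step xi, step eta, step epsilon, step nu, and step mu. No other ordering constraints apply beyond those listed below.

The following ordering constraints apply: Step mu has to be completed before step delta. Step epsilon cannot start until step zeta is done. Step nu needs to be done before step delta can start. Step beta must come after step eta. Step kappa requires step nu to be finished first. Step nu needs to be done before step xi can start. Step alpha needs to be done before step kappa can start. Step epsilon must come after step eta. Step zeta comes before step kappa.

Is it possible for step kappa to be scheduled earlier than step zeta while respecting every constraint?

There is a dependency chain step zeta → step kappa, so step kappa always comes after step zeta.
So no valid ordering can have step kappa before step zeta.

No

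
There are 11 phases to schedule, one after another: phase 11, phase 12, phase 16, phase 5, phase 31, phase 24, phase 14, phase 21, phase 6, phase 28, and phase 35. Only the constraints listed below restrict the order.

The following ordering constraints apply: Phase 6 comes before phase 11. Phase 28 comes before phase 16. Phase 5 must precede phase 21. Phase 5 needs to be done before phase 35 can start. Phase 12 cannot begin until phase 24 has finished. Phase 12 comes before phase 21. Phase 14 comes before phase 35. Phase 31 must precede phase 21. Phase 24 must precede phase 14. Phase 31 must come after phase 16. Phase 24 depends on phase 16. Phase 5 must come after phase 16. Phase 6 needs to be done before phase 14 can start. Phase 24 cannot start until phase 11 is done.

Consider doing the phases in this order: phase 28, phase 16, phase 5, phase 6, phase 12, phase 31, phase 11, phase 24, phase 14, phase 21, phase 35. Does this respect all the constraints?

The sequence places phase 12 ahead of phase 24.
Since phase 24 is required before phase 12, the ordering is invalid.

No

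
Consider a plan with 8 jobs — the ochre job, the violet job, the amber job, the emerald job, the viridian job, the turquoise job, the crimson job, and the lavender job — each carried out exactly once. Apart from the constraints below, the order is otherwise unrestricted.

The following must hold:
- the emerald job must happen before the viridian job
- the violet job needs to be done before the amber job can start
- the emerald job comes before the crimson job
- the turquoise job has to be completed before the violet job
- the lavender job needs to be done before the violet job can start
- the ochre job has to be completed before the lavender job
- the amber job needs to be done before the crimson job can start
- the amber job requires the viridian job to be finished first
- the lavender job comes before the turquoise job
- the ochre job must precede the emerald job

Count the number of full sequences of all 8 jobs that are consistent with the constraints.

10

Only the ochre job has no prerequisites, so it must go first.
Counting all ways to extend the partial order to a total order gives 10.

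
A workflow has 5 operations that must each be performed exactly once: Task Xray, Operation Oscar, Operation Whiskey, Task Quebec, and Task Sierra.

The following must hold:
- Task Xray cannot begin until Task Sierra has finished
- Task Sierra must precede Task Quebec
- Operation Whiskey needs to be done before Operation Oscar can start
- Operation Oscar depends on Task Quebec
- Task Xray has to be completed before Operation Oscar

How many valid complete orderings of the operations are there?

The operations with no prerequisites are Operation Whiskey, Task Sierra; any of them can be placed first.
Systematically extending each partial ordering one operation at a time and counting, there are 8 complete orderings.

8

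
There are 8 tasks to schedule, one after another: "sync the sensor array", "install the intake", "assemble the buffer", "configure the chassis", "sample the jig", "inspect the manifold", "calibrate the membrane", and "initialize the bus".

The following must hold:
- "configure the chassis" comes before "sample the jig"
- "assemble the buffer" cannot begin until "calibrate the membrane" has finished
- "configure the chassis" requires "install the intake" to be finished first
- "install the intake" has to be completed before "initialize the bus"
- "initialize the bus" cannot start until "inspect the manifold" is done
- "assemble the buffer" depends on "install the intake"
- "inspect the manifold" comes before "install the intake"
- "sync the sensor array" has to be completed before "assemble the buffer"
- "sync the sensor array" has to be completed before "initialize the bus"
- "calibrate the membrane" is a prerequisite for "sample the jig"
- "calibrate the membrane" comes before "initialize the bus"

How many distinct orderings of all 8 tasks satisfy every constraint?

200

3 tasks have no prerequisites ("sync the sensor array", "inspect the manifold", "calibrate the membrane"), so any of them could come first.
Counting all ways to extend the partial order to a total order gives 200.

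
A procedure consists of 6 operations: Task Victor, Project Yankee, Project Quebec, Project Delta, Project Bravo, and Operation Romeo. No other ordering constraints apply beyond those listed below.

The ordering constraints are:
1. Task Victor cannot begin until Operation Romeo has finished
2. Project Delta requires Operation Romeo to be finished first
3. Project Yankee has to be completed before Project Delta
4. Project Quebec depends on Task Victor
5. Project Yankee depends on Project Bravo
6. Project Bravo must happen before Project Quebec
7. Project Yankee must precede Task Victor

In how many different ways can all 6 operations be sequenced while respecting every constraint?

9

2 operations have no prerequisites (Project Bravo, Operation Romeo), so any of them could come first.
Counting all ways to extend the partial order to a total order gives 9.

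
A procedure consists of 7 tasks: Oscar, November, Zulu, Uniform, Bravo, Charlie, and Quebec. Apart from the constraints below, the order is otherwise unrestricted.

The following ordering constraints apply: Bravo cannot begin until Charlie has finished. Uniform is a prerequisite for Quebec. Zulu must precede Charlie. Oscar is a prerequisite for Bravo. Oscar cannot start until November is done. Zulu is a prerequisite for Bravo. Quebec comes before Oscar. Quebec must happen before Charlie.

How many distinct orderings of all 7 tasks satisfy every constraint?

The tasks with no prerequisites are November, Zulu, Uniform; any of them can be placed first.
Enumerating by repeatedly choosing an available task (one whose prerequisites are all placed) gives 30 distinct complete orderings.

30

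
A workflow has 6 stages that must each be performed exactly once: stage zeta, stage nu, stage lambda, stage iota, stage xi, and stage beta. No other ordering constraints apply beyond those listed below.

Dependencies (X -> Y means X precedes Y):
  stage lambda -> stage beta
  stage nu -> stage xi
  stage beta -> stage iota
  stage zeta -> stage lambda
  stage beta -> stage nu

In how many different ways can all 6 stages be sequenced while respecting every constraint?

Stage zeta is the only stage with nothing required before it, so every ordering starts there.
Systematically extending each partial ordering one stage at a time and counting, there are 3 complete orderings.

3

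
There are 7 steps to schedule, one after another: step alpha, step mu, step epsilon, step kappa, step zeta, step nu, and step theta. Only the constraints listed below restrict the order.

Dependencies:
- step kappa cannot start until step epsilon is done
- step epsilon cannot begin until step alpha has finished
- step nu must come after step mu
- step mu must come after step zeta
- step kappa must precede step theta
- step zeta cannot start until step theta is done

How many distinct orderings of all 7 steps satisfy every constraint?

1

Only step alpha has no prerequisites, so it must go first.
Every step is then forced in turn, so only 1 complete ordering is consistent with the constraints.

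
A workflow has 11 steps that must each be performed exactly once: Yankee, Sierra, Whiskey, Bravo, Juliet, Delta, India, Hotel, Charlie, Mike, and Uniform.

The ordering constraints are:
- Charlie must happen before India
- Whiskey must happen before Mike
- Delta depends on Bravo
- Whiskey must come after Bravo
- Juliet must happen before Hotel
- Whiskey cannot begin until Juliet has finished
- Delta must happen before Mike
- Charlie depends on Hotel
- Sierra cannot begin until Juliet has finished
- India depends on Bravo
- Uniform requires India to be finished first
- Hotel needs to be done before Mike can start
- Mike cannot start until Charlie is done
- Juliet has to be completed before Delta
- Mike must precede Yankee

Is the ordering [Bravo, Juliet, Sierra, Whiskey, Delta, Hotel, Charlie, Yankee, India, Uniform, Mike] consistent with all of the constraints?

The sequence places Yankee ahead of Mike.
But one of the constraints requires Mike before Yankee, so this ordering violates it.

No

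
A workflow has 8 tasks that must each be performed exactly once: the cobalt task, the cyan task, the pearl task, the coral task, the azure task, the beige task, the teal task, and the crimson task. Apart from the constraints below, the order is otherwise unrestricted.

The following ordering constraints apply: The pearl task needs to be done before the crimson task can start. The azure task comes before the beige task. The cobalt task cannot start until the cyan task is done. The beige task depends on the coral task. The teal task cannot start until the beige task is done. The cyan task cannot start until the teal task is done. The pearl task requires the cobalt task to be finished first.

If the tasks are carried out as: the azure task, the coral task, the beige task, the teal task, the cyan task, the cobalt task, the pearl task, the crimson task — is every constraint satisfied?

Yes

Going through the constraints one by one, each required predecessor appears earlier in the sequence than its dependent — e.g. the azure task (position 1) is before the beige task (position 3), as required.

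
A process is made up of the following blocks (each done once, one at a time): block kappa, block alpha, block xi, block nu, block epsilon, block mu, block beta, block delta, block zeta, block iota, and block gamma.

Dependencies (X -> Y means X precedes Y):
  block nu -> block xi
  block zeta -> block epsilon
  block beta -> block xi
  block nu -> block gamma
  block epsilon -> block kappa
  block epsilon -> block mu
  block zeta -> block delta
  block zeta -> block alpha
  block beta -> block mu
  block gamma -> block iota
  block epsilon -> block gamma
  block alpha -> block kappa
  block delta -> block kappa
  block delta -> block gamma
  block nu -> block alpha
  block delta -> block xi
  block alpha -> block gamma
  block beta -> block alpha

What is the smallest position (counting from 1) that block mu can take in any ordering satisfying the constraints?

The blocks that are forced before block mu, directly or transitively, are block epsilon, block beta, block zeta. That's 3 blocks.
So at minimum 3 blocks come before block mu, putting block mu no earlier than position 4. That position is achievable by scheduling exactly those predecessors first.

4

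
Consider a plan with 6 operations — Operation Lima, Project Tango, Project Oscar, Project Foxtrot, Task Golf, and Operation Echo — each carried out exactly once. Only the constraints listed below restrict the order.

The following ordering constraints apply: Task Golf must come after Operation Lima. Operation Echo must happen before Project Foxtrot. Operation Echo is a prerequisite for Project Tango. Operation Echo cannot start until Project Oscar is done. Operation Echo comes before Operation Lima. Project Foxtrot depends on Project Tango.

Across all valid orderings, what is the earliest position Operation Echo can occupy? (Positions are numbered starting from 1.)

2

The only operation forced before Operation Echo (directly or transitively) is Project Oscar.
With 1 mandatory predecessor, the earliest Operation Echo can sit is position 1+1 = 2, and placing just that one first achieves it.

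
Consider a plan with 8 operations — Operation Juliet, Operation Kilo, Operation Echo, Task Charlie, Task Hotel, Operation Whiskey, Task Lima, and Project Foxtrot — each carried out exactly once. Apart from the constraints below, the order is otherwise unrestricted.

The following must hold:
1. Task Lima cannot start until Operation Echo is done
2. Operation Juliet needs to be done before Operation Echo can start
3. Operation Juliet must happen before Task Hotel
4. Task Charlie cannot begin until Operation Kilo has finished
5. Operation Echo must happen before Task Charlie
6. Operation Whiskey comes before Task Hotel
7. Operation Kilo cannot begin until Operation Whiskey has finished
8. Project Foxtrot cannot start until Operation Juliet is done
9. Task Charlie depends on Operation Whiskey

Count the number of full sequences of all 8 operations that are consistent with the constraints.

470

2 operations have no prerequisites (Operation Juliet, Operation Whiskey), so any of them could come first.
Systematically extending each partial ordering one operation at a time and counting, there are 470 complete orderings.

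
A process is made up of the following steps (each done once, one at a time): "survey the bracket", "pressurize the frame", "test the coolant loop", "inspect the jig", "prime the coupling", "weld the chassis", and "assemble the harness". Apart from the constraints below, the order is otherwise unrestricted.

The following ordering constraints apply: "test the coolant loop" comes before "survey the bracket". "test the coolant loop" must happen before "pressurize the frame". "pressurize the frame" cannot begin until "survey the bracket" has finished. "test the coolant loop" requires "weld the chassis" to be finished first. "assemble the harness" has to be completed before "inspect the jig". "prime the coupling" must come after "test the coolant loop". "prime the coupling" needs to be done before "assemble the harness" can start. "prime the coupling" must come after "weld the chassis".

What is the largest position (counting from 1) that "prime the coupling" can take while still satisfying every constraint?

Every step that must follow "prime the coupling" has to come after it. Tracing all chains starting from "prime the coupling", those steps are: "inspect the jig", "assemble the harness" — 2 in total.
With 2 mandatory successors out of 7 steps total, the latest slot for "prime the coupling" is 7−2 = 5, and it's reachable by doing all non-successors before "prime the coupling".

5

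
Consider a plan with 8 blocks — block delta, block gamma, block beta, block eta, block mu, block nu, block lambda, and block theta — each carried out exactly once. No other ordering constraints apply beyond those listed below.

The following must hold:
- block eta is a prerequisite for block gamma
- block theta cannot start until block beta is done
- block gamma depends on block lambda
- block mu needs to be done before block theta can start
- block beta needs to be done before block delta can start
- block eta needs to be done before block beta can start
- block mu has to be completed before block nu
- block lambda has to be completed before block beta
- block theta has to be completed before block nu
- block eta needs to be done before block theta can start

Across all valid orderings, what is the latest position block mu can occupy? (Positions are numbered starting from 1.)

6

The blocks that are forced after block mu, directly or by a chain of constraints, are block nu, block theta. That's 2 blocks.
With 2 mandatory successors out of 8 blocks total, the latest slot for block mu is 8−2 = 6, and it's reachable by doing all non-successors before block mu.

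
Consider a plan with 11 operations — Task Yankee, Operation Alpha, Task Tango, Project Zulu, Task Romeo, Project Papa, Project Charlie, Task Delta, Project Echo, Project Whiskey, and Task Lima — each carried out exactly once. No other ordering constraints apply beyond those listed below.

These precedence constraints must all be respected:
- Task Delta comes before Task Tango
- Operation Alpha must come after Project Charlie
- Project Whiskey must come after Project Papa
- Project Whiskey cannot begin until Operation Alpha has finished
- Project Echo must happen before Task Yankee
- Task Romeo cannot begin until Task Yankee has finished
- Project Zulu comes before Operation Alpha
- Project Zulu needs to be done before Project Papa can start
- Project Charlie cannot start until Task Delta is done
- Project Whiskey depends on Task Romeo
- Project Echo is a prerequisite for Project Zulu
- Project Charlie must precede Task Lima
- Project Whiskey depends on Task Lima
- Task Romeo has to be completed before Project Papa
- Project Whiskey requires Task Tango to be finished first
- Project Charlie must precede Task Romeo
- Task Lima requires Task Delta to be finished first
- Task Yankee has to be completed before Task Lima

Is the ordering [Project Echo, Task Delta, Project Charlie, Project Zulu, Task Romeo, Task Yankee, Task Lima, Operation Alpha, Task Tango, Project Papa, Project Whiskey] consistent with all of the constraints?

No

In the proposed order, Task Romeo appears before Task Yankee.
That contradicts the constraint that Task Yankee must precede Task Romeo.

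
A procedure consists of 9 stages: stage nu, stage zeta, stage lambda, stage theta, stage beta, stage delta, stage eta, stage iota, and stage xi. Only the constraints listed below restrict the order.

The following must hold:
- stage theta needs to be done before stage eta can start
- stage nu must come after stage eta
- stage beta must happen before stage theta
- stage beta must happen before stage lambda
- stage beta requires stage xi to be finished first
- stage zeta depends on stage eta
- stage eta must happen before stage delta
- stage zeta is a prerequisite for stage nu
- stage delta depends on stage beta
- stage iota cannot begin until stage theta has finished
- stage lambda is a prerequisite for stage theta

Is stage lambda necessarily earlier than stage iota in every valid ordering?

Chaining the stated constraints: stage lambda → stage theta → stage iota.
That forces stage lambda before stage iota in every valid schedule.

Yes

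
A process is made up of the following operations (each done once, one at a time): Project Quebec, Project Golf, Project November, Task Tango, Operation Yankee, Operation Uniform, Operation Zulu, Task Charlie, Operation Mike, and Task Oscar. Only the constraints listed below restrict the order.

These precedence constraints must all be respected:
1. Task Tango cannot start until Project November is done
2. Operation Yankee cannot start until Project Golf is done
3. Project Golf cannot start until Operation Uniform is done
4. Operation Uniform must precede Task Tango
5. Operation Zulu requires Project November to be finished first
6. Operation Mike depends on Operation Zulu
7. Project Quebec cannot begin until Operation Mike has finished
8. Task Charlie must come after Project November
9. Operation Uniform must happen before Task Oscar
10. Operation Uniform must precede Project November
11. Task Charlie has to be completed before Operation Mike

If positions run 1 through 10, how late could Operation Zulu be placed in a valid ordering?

Every operation that must follow Operation Zulu has to come after it. Tracing all chains starting from Operation Zulu, those operations are: Project Quebec, Operation Mike — 2 in total.
So at least 2 operations follow Operation Zulu, putting Operation Zulu no later than position 8. That position is achievable by scheduling everything else first.

8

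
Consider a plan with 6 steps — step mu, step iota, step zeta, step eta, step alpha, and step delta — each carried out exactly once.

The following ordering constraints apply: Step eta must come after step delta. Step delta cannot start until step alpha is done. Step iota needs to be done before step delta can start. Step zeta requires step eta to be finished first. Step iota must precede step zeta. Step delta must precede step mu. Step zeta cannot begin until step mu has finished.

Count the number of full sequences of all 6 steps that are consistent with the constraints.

The steps with no prerequisites are step iota, step alpha; any of them can be placed first.
Counting all ways to extend the partial order to a total order gives 4.

4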